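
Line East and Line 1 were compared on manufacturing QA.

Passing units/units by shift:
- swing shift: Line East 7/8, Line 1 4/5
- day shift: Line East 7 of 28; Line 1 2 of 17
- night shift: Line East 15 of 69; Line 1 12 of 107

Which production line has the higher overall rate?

Swing shift: Line East 7/8 = 87.5%, Line 1 4/5 = 80.0% → Line East
Day shift: Line East 7/28 = 25.0%, Line 1 2/17 = 11.8% → Line East
Night shift: Line East 15/69 = 21.7%, Line 1 12/107 = 11.2% → Line East
Overall: Line East 29/105 = 27.6%, Line 1 18/129 = 14.0% → Line East

Line East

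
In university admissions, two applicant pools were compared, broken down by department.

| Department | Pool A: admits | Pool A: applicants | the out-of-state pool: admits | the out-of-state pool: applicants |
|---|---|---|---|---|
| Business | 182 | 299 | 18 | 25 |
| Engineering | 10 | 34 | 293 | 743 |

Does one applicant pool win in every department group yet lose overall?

Yes

Business: Pool A 182/299 = 60.9%, the out-of-state pool 18/25 = 72.0% → the out-of-state pool
Engineering: Pool A 10/34 = 29.4%, the out-of-state pool 293/743 = 39.4% → the out-of-state pool
Overall: Pool A 192/333 = 57.7%, the out-of-state pool 311/768 = 40.5% → Pool A
The out-of-state pool wins each department group but Pool A wins overall — the comparison reverses. The out-of-state pool's applicants skew toward Engineering, which has a lower base rate.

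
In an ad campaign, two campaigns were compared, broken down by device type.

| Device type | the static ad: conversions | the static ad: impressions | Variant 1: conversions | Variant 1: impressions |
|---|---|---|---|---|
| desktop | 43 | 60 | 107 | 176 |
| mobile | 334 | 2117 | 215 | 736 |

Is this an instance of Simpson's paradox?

No

Desktop: the static ad 43/60 = 71.7%, Variant 1 107/176 = 60.8% → the static ad
Mobile: the static ad 334/2117 = 15.8%, Variant 1 215/736 = 29.2% → Variant 1
Overall: the static ad 377/2177 = 17.3%, Variant 1 322/912 = 35.3% → Variant 1
Neither sweeps: the static ad wins 1 of 2 groups, Variant 1 wins 1. Variant 1 wins overall but not every group — no Simpson reversal.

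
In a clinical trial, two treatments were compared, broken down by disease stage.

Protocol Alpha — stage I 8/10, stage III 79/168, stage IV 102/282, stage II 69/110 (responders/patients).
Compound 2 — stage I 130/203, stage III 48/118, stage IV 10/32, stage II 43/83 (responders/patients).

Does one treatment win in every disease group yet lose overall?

Yes

Stage I: Protocol Alpha 8/10 = 80.0%, Compound 2 130/203 = 64.0% → Protocol Alpha
Stage III: Protocol Alpha 79/168 = 47.0%, Compound 2 48/118 = 40.7% → Protocol Alpha
Stage IV: Protocol Alpha 102/282 = 36.2%, Compound 2 10/32 = 31.2% → Protocol Alpha
Stage II: Protocol Alpha 69/110 = 62.7%, Compound 2 43/83 = 51.8% → Protocol Alpha
Overall: Protocol Alpha 258/570 = 45.3%, Compound 2 231/436 = 53.0% → Compound 2
Protocol Alpha wins each disease group but Compound 2 wins overall — the comparison reverses. Protocol Alpha's patients skew toward stage IV, which has a lower base rate.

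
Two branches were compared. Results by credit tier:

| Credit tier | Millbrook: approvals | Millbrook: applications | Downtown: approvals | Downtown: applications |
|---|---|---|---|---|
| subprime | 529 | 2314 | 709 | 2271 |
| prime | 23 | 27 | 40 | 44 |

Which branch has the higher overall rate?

Downtown

Subprime: Millbrook 529/2314 = 22.9%, Downtown 709/2271 = 31.2% → Downtown
Prime: Millbrook 23/27 = 85.2%, Downtown 40/44 = 90.9% → Downtown
Overall: Millbrook 552/2341 = 23.6%, Downtown 749/2315 = 32.4% → Downtown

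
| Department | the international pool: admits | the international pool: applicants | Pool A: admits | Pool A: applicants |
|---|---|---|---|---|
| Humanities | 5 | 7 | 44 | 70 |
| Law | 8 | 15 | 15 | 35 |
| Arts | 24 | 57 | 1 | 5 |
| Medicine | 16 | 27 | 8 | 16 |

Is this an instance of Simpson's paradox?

Humanities: the international pool 5/7 = 71.4%, Pool A 44/70 = 62.9% → the international pool
Law: the international pool 8/15 = 53.3%, Pool A 15/35 = 42.9% → the international pool
Arts: the international pool 24/57 = 42.1%, Pool A 1/5 = 20.0% → the international pool
Medicine: the international pool 16/27 = 59.3%, Pool A 8/16 = 50.0% → the international pool
Overall: the international pool 53/106 = 50.0%, Pool A 68/126 = 54.0% → Pool A
The international pool wins each department group but Pool A wins overall — the comparison reverses. The international pool's applicants skew toward Arts, which has a lower base rate.

Yes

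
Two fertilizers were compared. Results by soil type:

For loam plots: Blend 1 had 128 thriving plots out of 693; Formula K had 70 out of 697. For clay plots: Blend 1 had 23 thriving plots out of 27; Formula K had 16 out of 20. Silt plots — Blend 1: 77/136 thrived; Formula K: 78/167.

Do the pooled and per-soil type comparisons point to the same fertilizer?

Yes

Loam: Blend 1 128/693 = 18.5%, Formula K 70/697 = 10.0% → Blend 1
Clay: Blend 1 23/27 = 85.2%, Formula K 16/20 = 80.0% → Blend 1
Silt: Blend 1 77/136 = 56.6%, Formula K 78/167 = 46.7% → Blend 1
Overall: Blend 1 228/856 = 26.6%, Formula K 164/884 = 18.6% → Blend 1
Blend 1 wins overall and in every soil group — no reversal.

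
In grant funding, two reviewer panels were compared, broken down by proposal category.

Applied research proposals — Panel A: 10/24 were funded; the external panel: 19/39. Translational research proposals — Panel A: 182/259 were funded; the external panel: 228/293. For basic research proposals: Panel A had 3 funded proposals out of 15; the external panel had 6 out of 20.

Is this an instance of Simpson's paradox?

No

Applied research: Panel A 10/24 = 41.7%, the external panel 19/39 = 48.7% → the external panel
Translational research: Panel A 182/259 = 70.3%, the external panel 228/293 = 77.8% → the external panel
Basic research: Panel A 3/15 = 20.0%, the external panel 6/20 = 30.0% → the external panel
Overall: Panel A 195/298 = 65.4%, the external panel 253/352 = 71.9% → the external panel
The external panel wins overall and in every proposal group — no reversal.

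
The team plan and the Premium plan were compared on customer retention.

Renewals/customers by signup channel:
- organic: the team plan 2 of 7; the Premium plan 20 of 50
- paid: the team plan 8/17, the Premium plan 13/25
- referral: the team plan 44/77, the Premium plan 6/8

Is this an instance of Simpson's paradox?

Organic: the team plan 2/7 = 28.6%, the Premium plan 20/50 = 40.0% → the Premium plan
Paid: the team plan 8/17 = 47.1%, the Premium plan 13/25 = 52.0% → the Premium plan
Referral: the team plan 44/77 = 57.1%, the Premium plan 6/8 = 75.0% → the Premium plan
Overall: the team plan 54/101 = 53.5%, the Premium plan 39/83 = 47.0% → the team plan
The Premium plan wins each signup group but the team plan wins overall — the comparison reverses. The Premium plan's customers skew toward organic, which has a lower base rate.

Yes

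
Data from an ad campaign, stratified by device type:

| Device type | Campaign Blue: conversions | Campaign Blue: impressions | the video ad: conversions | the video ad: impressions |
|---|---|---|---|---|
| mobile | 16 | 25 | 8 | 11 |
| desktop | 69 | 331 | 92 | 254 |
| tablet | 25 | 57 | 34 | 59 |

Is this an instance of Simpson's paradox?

Mobile: Campaign Blue 16/25 = 64.0%, the video ad 8/11 = 72.7% → the video ad
Desktop: Campaign Blue 69/331 = 20.8%, the video ad 92/254 = 36.2% → the video ad
Tablet: Campaign Blue 25/57 = 43.9%, the video ad 34/59 = 57.6% → the video ad
Overall: Campaign Blue 110/413 = 26.6%, the video ad 134/324 = 41.4% → the video ad
The video ad wins overall and in every device group — no reversal.

No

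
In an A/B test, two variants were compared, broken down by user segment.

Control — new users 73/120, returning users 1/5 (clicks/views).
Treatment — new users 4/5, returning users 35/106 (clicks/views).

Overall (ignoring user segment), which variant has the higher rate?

New users: Control 73/120 = 60.8%, Treatment 4/5 = 80.0% → Treatment
Returning users: Control 1/5 = 20.0%, Treatment 35/106 = 33.0% → Treatment
Overall: Control 74/125 = 59.2%, Treatment 39/111 = 35.1% → Control
(Treatment wins every user group but Control wins overall — Treatment's views skew toward the low-rate returning users group.)

Control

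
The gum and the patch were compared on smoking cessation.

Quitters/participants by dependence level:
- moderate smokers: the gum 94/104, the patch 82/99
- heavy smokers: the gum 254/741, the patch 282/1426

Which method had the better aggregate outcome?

the gum

Moderate smokers: the gum 94/104 = 90.4%, the patch 82/99 = 82.8% → the gum
Heavy smokers: the gum 254/741 = 34.3%, the patch 282/1426 = 19.8% → the gum
Overall: the gum 348/845 = 41.2%, the patch 364/1525 = 23.9% → the gum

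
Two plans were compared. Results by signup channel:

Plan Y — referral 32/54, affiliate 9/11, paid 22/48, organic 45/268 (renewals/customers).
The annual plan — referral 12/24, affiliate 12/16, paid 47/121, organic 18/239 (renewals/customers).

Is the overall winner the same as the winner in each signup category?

Yes

Referral: Plan Y 32/54 = 59.3%, the annual plan 12/24 = 50.0% → Plan Y
Affiliate: Plan Y 9/11 = 81.8%, the annual plan 12/16 = 75.0% → Plan Y
Paid: Plan Y 22/48 = 45.8%, the annual plan 47/121 = 38.8% → Plan Y
Organic: Plan Y 45/268 = 16.8%, the annual plan 18/239 = 7.5% → Plan Y
Overall: Plan Y 108/381 = 28.3%, the annual plan 89/400 = 22.2% → Plan Y
Plan Y wins overall and in every signup group — no reversal.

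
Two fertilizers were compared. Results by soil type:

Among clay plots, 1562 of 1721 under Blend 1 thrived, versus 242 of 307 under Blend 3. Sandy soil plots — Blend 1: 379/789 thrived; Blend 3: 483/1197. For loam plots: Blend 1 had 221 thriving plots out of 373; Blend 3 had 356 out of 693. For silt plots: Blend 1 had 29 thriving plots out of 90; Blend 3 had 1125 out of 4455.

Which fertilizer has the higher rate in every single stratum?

Clay: Blend 1 1562/1721 = 90.8%, Blend 3 242/307 = 78.8% → Blend 1
Sandy soil: Blend 1 379/789 = 48.0%, Blend 3 483/1197 = 40.4% → Blend 1
Loam: Blend 1 221/373 = 59.2%, Blend 3 356/693 = 51.4% → Blend 1
Silt: Blend 1 29/90 = 32.2%, Blend 3 1125/4455 = 25.3% → Blend 1
Blend 1 has the higher rate in all 4 groups.

Blend 1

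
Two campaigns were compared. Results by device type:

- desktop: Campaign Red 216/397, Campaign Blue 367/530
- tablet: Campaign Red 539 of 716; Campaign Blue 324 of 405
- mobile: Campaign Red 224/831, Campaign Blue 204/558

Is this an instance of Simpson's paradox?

Desktop: Campaign Red 216/397 = 54.4%, Campaign Blue 367/530 = 69.2% → Campaign Blue
Tablet: Campaign Red 539/716 = 75.3%, Campaign Blue 324/405 = 80.0% → Campaign Blue
Mobile: Campaign Red 224/831 = 27.0%, Campaign Blue 204/558 = 36.6% → Campaign Blue
Overall: Campaign Red 979/1944 = 50.4%, Campaign Blue 895/1493 = 59.9% → Campaign Blue
Campaign Blue wins overall and in every device group — no reversal.

No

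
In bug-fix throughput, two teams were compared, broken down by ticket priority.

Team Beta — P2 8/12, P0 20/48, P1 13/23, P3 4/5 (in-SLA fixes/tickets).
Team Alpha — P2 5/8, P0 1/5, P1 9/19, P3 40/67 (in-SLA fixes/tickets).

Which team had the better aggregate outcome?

P2: Team Beta 8/12 = 66.7%, Team Alpha 5/8 = 62.5% → Team Beta
P0: Team Beta 20/48 = 41.7%, Team Alpha 1/5 = 20.0% → Team Beta
P1: Team Beta 13/23 = 56.5%, Team Alpha 9/19 = 47.4% → Team Beta
P3: Team Beta 4/5 = 80.0%, Team Alpha 40/67 = 59.7% → Team Beta
Overall: Team Beta 45/88 = 51.1%, Team Alpha 55/99 = 55.6% → Team Alpha
(Team Beta wins every ticket group but Team Alpha wins overall — Team Beta's tickets skew toward the low-rate P0 group.)

Team Alpha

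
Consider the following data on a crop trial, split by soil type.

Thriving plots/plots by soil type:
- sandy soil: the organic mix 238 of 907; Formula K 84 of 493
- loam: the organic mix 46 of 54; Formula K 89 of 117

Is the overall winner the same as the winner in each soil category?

Yes

Sandy soil: the organic mix 238/907 = 26.2%, Formula K 84/493 = 17.0% → the organic mix
Loam: the organic mix 46/54 = 85.2%, Formula K 89/117 = 76.1% → the organic mix
Overall: the organic mix 284/961 = 29.6%, Formula K 173/610 = 28.4% → the organic mix
The organic mix wins overall and in every soil group — no reversal.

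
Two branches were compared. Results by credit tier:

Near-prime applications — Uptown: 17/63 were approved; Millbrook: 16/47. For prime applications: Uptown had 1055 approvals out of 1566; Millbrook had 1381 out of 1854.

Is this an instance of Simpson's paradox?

Near-prime: Uptown 17/63 = 27.0%, Millbrook 16/47 = 34.0% → Millbrook
Prime: Uptown 1055/1566 = 67.4%, Millbrook 1381/1854 = 74.5% → Millbrook
Overall: Uptown 1072/1629 = 65.8%, Millbrook 1397/1901 = 73.5% → Millbrook
Millbrook wins overall and in every credit group — no reversal.

No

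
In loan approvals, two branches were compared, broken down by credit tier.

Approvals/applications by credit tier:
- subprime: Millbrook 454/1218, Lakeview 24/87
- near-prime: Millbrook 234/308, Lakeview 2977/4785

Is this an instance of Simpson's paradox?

Subprime: Millbrook 454/1218 = 37.3%, Lakeview 24/87 = 27.6% → Millbrook
Near-prime: Millbrook 234/308 = 76.0%, Lakeview 2977/4785 = 62.2% → Millbrook
Overall: Millbrook 688/1526 = 45.1%, Lakeview 3001/4872 = 61.6% → Lakeview
Millbrook wins each credit group but Lakeview wins overall — the comparison reverses. Millbrook's applications skew toward subprime, which has a lower base rate.

Yes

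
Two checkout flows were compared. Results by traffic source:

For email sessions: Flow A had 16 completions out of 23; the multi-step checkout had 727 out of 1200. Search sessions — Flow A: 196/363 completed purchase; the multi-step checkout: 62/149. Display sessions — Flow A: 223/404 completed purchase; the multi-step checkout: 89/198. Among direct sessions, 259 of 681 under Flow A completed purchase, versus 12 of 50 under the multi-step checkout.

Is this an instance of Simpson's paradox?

Yes

Email: Flow A 16/23 = 69.6%, the multi-step checkout 727/1200 = 60.6% → Flow A
Search: Flow A 196/363 = 54.0%, the multi-step checkout 62/149 = 41.6% → Flow A
Display: Flow A 223/404 = 55.2%, the multi-step checkout 89/198 = 44.9% → Flow A
Direct: Flow A 259/681 = 38.0%, the multi-step checkout 12/50 = 24.0% → Flow A
Overall: Flow A 694/1471 = 47.2%, the multi-step checkout 890/1597 = 55.7% → the multi-step checkout
Flow A wins each traffic group but the multi-step checkout wins overall — the comparison reverses. Flow A's sessions skew toward direct, which has a lower base rate.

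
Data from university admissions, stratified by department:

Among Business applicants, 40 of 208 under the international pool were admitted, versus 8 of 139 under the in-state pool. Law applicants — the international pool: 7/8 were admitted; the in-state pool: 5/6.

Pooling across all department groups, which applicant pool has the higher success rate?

the international pool

Business: the international pool 40/208 = 19.2%, the in-state pool 8/139 = 5.8% → the international pool
Law: the international pool 7/8 = 87.5%, the in-state pool 5/6 = 83.3% → the international pool
Overall: the international pool 47/216 = 21.8%, the in-state pool 13/145 = 9.0% → the international pool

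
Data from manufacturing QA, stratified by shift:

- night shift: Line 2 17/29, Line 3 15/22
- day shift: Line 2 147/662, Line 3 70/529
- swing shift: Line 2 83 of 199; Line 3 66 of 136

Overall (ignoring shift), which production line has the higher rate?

Line 2

Night shift: Line 2 17/29 = 58.6%, Line 3 15/22 = 68.2% → Line 3
Day shift: Line 2 147/662 = 22.2%, Line 3 70/529 = 13.2% → Line 2
Swing shift: Line 2 83/199 = 41.7%, Line 3 66/136 = 48.5% → Line 3
Overall: Line 2 247/890 = 27.8%, Line 3 151/687 = 22.0% → Line 2
(Neither sweeps every shift group, but Line 2 has the higher pooled rate.)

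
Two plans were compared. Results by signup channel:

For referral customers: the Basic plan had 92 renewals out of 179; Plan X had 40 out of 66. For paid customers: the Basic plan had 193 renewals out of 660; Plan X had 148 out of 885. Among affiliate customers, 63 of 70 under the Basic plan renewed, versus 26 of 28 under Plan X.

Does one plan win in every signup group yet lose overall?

No

Referral: the Basic plan 92/179 = 51.4%, Plan X 40/66 = 60.6% → Plan X
Paid: the Basic plan 193/660 = 29.2%, Plan X 148/885 = 16.7% → the Basic plan
Affiliate: the Basic plan 63/70 = 90.0%, Plan X 26/28 = 92.9% → Plan X
Overall: the Basic plan 348/909 = 38.3%, Plan X 214/979 = 21.9% → the Basic plan
Neither sweeps: the Basic plan wins 1 of 3 groups, Plan X wins 2. The Basic plan wins overall but not every group — no Simpson reversal.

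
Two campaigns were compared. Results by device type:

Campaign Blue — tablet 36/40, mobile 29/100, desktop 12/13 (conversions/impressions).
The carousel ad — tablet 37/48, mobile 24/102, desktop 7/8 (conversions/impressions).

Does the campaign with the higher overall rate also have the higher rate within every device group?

Tablet: Campaign Blue 36/40 = 90.0%, the carousel ad 37/48 = 77.1% → Campaign Blue
Mobile: Campaign Blue 29/100 = 29.0%, the carousel ad 24/102 = 23.5% → Campaign Blue
Desktop: Campaign Blue 12/13 = 92.3%, the carousel ad 7/8 = 87.5% → Campaign Blue
Overall: Campaign Blue 77/153 = 50.3%, the carousel ad 68/158 = 43.0% → Campaign Blue
Campaign Blue wins overall and in every device group — no reversal.

Yes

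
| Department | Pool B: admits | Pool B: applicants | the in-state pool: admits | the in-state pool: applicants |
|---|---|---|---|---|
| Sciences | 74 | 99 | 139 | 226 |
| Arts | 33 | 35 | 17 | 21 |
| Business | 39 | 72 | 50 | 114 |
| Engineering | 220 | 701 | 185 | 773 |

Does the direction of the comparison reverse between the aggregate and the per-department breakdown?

Sciences: Pool B 74/99 = 74.7%, the in-state pool 139/226 = 61.5% → Pool B
Arts: Pool B 33/35 = 94.3%, the in-state pool 17/21 = 81.0% → Pool B
Business: Pool B 39/72 = 54.2%, the in-state pool 50/114 = 43.9% → Pool B
Engineering: Pool B 220/701 = 31.4%, the in-state pool 185/773 = 23.9% → Pool B
Overall: Pool B 366/907 = 40.4%, the in-state pool 391/1134 = 34.5% → Pool B
Pool B wins overall and in every department group — no reversal.

No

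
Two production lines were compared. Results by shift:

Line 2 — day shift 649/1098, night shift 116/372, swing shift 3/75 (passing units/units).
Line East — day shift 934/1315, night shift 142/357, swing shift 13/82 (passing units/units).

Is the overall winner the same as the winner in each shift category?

Day shift: Line 2 649/1098 = 59.1%, Line East 934/1315 = 71.0% → Line East
Night shift: Line 2 116/372 = 31.2%, Line East 142/357 = 39.8% → Line East
Swing shift: Line 2 3/75 = 4.0%, Line East 13/82 = 15.9% → Line East
Overall: Line 2 768/1545 = 49.7%, Line East 1089/1754 = 62.1% → Line East
Line East wins overall and in every shift group — no reversal.

Yes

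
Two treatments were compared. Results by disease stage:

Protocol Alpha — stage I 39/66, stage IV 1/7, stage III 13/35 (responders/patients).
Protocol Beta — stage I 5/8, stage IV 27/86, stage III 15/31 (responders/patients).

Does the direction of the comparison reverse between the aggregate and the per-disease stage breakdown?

Stage I: Protocol Alpha 39/66 = 59.1%, Protocol Beta 5/8 = 62.5% → Protocol Beta
Stage IV: Protocol Alpha 1/7 = 14.3%, Protocol Beta 27/86 = 31.4% → Protocol Beta
Stage III: Protocol Alpha 13/35 = 37.1%, Protocol Beta 15/31 = 48.4% → Protocol Beta
Overall: Protocol Alpha 53/108 = 49.1%, Protocol Beta 47/125 = 37.6% → Protocol Alpha
Protocol Beta wins each disease group but Protocol Alpha wins overall — the comparison reverses. Protocol Beta's patients skew toward stage IV, which has a lower base rate.

Yes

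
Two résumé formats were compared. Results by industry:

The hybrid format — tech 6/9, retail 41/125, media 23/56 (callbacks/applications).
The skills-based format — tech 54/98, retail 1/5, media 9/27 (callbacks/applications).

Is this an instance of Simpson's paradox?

Yes

Tech: the hybrid format 6/9 = 66.7%, the skills-based format 54/98 = 55.1% → the hybrid format
Retail: the hybrid format 41/125 = 32.8%, the skills-based format 1/5 = 20.0% → the hybrid format
Media: the hybrid format 23/56 = 41.1%, the skills-based format 9/27 = 33.3% → the hybrid format
Overall: the hybrid format 70/190 = 36.8%, the skills-based format 64/130 = 49.2% → the skills-based format
The hybrid format wins each industry group but the skills-based format wins overall — the comparison reverses. The hybrid format's applications skew toward retail, which has a lower base rate.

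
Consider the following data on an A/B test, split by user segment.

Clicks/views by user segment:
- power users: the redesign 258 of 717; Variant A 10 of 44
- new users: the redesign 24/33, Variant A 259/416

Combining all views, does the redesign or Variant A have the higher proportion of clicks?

Power users: the redesign 258/717 = 36.0%, Variant A 10/44 = 22.7% → the redesign
New users: the redesign 24/33 = 72.7%, Variant A 259/416 = 62.3% → the redesign
Overall: the redesign 282/750 = 37.6%, Variant A 269/460 = 58.5% → Variant A
(The redesign wins every user group but Variant A wins overall — the redesign's views skew toward the low-rate power users group.)

Variant A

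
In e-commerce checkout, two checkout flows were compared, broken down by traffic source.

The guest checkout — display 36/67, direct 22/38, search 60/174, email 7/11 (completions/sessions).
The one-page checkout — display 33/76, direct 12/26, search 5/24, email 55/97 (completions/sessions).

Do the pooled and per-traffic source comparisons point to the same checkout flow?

Display: the guest checkout 36/67 = 53.7%, the one-page checkout 33/76 = 43.4% → the guest checkout
Direct: the guest checkout 22/38 = 57.9%, the one-page checkout 12/26 = 46.2% → the guest checkout
Search: the guest checkout 60/174 = 34.5%, the one-page checkout 5/24 = 20.8% → the guest checkout
Email: the guest checkout 7/11 = 63.6%, the one-page checkout 55/97 = 56.7% → the guest checkout
Overall: the guest checkout 125/290 = 43.1%, the one-page checkout 105/223 = 47.1% → the one-page checkout
The guest checkout wins each traffic group but the one-page checkout wins overall — the comparison reverses. The guest checkout's sessions skew toward search, which has a lower base rate.

No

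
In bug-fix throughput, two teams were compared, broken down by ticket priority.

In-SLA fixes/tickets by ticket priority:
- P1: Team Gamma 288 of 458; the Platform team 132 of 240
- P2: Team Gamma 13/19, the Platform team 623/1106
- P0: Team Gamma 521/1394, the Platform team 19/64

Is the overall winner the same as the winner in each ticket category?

No

P1: Team Gamma 288/458 = 62.9%, the Platform team 132/240 = 55.0% → Team Gamma
P2: Team Gamma 13/19 = 68.4%, the Platform team 623/1106 = 56.3% → Team Gamma
P0: Team Gamma 521/1394 = 37.4%, the Platform team 19/64 = 29.7% → Team Gamma
Overall: Team Gamma 822/1871 = 43.9%, the Platform team 774/1410 = 54.9% → the Platform team
Team Gamma wins each ticket group but the Platform team wins overall — the comparison reverses. Team Gamma's tickets skew toward P0, which has a lower base rate.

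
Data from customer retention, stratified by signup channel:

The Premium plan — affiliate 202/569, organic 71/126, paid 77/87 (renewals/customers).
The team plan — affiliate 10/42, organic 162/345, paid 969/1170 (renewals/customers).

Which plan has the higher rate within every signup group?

Affiliate: the Premium plan 202/569 = 35.5%, the team plan 10/42 = 23.8% → the Premium plan
Organic: the Premium plan 71/126 = 56.3%, the team plan 162/345 = 47.0% → the Premium plan
Paid: the Premium plan 77/87 = 88.5%, the team plan 969/1170 = 82.8% → the Premium plan
The Premium plan has the higher rate in all 3 groups.

the Premium plan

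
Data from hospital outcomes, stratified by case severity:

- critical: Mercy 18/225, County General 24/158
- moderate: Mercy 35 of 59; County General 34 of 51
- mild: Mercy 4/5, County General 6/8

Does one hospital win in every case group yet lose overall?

Critical: Mercy 18/225 = 8.0%, County General 24/158 = 15.2% → County General
Moderate: Mercy 35/59 = 59.3%, County General 34/51 = 66.7% → County General
Mild: Mercy 4/5 = 80.0%, County General 6/8 = 75.0% → Mercy
Overall: Mercy 57/289 = 19.7%, County General 64/217 = 29.5% → County General
Neither sweeps: Mercy wins 1 of 3 groups, County General wins 2. County General wins overall but not every group — no Simpson reversal.

No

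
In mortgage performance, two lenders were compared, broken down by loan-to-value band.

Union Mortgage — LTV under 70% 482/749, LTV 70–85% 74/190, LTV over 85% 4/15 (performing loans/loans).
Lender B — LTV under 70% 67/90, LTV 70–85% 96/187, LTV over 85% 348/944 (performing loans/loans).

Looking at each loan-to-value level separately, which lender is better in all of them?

Lender B

LTV under 70%: Union Mortgage 482/749 = 64.4%, Lender B 67/90 = 74.4% → Lender B
LTV 70–85%: Union Mortgage 74/190 = 38.9%, Lender B 96/187 = 51.3% → Lender B
LTV over 85%: Union Mortgage 4/15 = 26.7%, Lender B 348/944 = 36.9% → Lender B
Lender B has the higher rate in all 3 groups.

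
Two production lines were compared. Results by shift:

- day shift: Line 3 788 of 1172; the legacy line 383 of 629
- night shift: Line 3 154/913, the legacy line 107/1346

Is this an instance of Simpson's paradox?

No

Day shift: Line 3 788/1172 = 67.2%, the legacy line 383/629 = 60.9% → Line 3
Night shift: Line 3 154/913 = 16.9%, the legacy line 107/1346 = 7.9% → Line 3
Overall: Line 3 942/2085 = 45.2%, the legacy line 490/1975 = 24.8% → Line 3
Line 3 wins overall and in every shift group — no reversal.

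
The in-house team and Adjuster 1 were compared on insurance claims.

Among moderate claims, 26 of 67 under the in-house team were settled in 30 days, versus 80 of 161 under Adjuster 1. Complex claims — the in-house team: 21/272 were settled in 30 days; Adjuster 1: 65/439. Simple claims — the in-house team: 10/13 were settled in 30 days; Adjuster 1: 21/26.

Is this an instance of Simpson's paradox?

Moderate: the in-house team 26/67 = 38.8%, Adjuster 1 80/161 = 49.7% → Adjuster 1
Complex: the in-house team 21/272 = 7.7%, Adjuster 1 65/439 = 14.8% → Adjuster 1
Simple: the in-house team 10/13 = 76.9%, Adjuster 1 21/26 = 80.8% → Adjuster 1
Overall: the in-house team 57/352 = 16.2%, Adjuster 1 166/626 = 26.5% → Adjuster 1
Adjuster 1 wins overall and in every claim group — no reversal.

No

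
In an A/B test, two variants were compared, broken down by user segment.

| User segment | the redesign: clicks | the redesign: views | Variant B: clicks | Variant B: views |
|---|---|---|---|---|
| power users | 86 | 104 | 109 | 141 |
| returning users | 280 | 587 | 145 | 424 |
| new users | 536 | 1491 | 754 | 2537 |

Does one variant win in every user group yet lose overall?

Power users: the redesign 86/104 = 82.7%, Variant B 109/141 = 77.3% → the redesign
Returning users: the redesign 280/587 = 47.7%, Variant B 145/424 = 34.2% → the redesign
New users: the redesign 536/1491 = 35.9%, Variant B 754/2537 = 29.7% → the redesign
Overall: the redesign 902/2182 = 41.3%, Variant B 1008/3102 = 32.5% → the redesign
The redesign wins overall and in every user group — no reversal.

No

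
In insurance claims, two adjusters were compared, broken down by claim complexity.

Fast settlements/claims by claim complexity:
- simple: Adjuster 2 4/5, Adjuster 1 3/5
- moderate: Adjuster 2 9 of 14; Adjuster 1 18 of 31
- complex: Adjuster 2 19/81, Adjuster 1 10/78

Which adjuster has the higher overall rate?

Simple: Adjuster 2 4/5 = 80.0%, Adjuster 1 3/5 = 60.0% → Adjuster 2
Moderate: Adjuster 2 9/14 = 64.3%, Adjuster 1 18/31 = 58.1% → Adjuster 2
Complex: Adjuster 2 19/81 = 23.5%, Adjuster 1 10/78 = 12.8% → Adjuster 2
Overall: Adjuster 2 32/100 = 32.0%, Adjuster 1 31/114 = 27.2% → Adjuster 2

Adjuster 2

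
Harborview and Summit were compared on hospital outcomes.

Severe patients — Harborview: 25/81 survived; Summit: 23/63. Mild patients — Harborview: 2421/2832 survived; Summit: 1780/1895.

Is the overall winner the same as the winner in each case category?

Severe: Harborview 25/81 = 30.9%, Summit 23/63 = 36.5% → Summit
Mild: Harborview 2421/2832 = 85.5%, Summit 1780/1895 = 93.9% → Summit
Overall: Harborview 2446/2913 = 84.0%, Summit 1803/1958 = 92.1% → Summit
Summit wins overall and in every case group — no reversal.

Yes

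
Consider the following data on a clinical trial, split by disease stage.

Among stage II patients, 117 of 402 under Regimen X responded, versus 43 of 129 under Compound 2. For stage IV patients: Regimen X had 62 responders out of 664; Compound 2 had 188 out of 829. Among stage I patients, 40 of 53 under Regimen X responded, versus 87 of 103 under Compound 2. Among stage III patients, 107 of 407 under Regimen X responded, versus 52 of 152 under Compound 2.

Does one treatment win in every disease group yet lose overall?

Stage II: Regimen X 117/402 = 29.1%, Compound 2 43/129 = 33.3% → Compound 2
Stage IV: Regimen X 62/664 = 9.3%, Compound 2 188/829 = 22.7% → Compound 2
Stage I: Regimen X 40/53 = 75.5%, Compound 2 87/103 = 84.5% → Compound 2
Stage III: Regimen X 107/407 = 26.3%, Compound 2 52/152 = 34.2% → Compound 2
Overall: Regimen X 326/1526 = 21.4%, Compound 2 370/1213 = 30.5% → Compound 2
Compound 2 wins overall and in every disease group — no reversal.

No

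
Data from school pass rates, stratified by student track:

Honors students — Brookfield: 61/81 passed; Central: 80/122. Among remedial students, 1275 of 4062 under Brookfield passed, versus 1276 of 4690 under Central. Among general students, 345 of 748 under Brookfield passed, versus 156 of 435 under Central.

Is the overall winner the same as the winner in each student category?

Honors: Brookfield 61/81 = 75.3%, Central 80/122 = 65.6% → Brookfield
Remedial: Brookfield 1275/4062 = 31.4%, Central 1276/4690 = 27.2% → Brookfield
General: Brookfield 345/748 = 46.1%, Central 156/435 = 35.9% → Brookfield
Overall: Brookfield 1681/4891 = 34.4%, Central 1512/5247 = 28.8% → Brookfield
Brookfield wins overall and in every student group — no reversal.

Yes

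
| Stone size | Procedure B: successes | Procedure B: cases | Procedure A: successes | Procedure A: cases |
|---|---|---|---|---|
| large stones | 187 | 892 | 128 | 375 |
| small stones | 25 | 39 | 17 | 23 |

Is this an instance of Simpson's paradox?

No

Large stones: Procedure B 187/892 = 21.0%, Procedure A 128/375 = 34.1% → Procedure A
Small stones: Procedure B 25/39 = 64.1%, Procedure A 17/23 = 73.9% → Procedure A
Overall: Procedure B 212/931 = 22.8%, Procedure A 145/398 = 36.4% → Procedure A
Procedure A wins overall and in every stone group — no reversal.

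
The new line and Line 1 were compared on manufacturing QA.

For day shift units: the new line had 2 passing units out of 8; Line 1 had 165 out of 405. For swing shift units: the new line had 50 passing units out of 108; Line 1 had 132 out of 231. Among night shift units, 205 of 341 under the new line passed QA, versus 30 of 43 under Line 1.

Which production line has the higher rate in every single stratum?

Day shift: the new line 2/8 = 25.0%, Line 1 165/405 = 40.7% → Line 1
Swing shift: the new line 50/108 = 46.3%, Line 1 132/231 = 57.1% → Line 1
Night shift: the new line 205/341 = 60.1%, Line 1 30/43 = 69.8% → Line 1
Line 1 has the higher rate in all 3 groups.

Line 1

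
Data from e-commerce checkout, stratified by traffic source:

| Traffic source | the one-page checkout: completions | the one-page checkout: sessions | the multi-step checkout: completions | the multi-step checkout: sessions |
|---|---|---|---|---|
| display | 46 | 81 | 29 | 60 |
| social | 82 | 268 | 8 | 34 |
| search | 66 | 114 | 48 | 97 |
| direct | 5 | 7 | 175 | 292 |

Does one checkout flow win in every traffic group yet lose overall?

Display: the one-page checkout 46/81 = 56.8%, the multi-step checkout 29/60 = 48.3% → the one-page checkout
Social: the one-page checkout 82/268 = 30.6%, the multi-step checkout 8/34 = 23.5% → the one-page checkout
Search: the one-page checkout 66/114 = 57.9%, the multi-step checkout 48/97 = 49.5% → the one-page checkout
Direct: the one-page checkout 5/7 = 71.4%, the multi-step checkout 175/292 = 59.9% → the one-page checkout
Overall: the one-page checkout 199/470 = 42.3%, the multi-step checkout 260/483 = 53.8% → the multi-step checkout
The one-page checkout wins each traffic group but the multi-step checkout wins overall — the comparison reverses. The one-page checkout's sessions skew toward social, which has a lower base rate.

Yes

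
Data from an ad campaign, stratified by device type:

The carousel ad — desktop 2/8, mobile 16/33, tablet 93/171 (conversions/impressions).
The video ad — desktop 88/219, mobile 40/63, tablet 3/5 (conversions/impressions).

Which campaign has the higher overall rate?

the carousel ad

Desktop: the carousel ad 2/8 = 25.0%, the video ad 88/219 = 40.2% → the video ad
Mobile: the carousel ad 16/33 = 48.5%, the video ad 40/63 = 63.5% → the video ad
Tablet: the carousel ad 93/171 = 54.4%, the video ad 3/5 = 60.0% → the video ad
Overall: the carousel ad 111/212 = 52.4%, the video ad 131/287 = 45.6% → the carousel ad
(The video ad wins every device group but the carousel ad wins overall — the video ad's impressions skew toward the low-rate desktop group.)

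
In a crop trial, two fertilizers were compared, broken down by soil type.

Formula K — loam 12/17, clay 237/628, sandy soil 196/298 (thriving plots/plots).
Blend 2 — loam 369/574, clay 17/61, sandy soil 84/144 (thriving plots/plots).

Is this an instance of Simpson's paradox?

Loam: Formula K 12/17 = 70.6%, Blend 2 369/574 = 64.3% → Formula K
Clay: Formula K 237/628 = 37.7%, Blend 2 17/61 = 27.9% → Formula K
Sandy soil: Formula K 196/298 = 65.8%, Blend 2 84/144 = 58.3% → Formula K
Overall: Formula K 445/943 = 47.2%, Blend 2 470/779 = 60.3% → Blend 2
Formula K wins each soil group but Blend 2 wins overall — the comparison reverses. Formula K's plots skew toward clay, which has a lower base rate.

Yes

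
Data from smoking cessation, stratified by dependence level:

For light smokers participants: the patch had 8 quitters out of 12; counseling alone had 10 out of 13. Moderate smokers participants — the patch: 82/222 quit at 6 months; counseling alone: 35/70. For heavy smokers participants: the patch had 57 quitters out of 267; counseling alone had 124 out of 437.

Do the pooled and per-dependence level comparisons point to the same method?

Yes

Light smokers: the patch 8/12 = 66.7%, counseling alone 10/13 = 76.9% → counseling alone
Moderate smokers: the patch 82/222 = 36.9%, counseling alone 35/70 = 50.0% → counseling alone
Heavy smokers: the patch 57/267 = 21.3%, counseling alone 124/437 = 28.4% → counseling alone
Overall: the patch 147/501 = 29.3%, counseling alone 169/520 = 32.5% → counseling alone
Counseling alone wins overall and in every dependence group — no reversal.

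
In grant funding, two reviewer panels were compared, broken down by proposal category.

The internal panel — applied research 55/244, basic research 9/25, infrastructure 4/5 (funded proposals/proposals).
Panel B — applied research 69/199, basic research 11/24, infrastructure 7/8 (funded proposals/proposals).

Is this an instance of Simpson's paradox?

Applied research: the internal panel 55/244 = 22.5%, Panel B 69/199 = 34.7% → Panel B
Basic research: the internal panel 9/25 = 36.0%, Panel B 11/24 = 45.8% → Panel B
Infrastructure: the internal panel 4/5 = 80.0%, Panel B 7/8 = 87.5% → Panel B
Overall: the internal panel 68/274 = 24.8%, Panel B 87/231 = 37.7% → Panel B
Panel B wins overall and in every proposal group — no reversal.

No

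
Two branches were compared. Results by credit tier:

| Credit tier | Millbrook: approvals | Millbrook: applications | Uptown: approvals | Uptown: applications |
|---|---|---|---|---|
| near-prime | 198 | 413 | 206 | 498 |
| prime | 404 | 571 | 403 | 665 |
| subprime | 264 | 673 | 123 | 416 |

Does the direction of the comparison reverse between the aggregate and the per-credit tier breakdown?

Near-prime: Millbrook 198/413 = 47.9%, Uptown 206/498 = 41.4% → Millbrook
Prime: Millbrook 404/571 = 70.8%, Uptown 403/665 = 60.6% → Millbrook
Subprime: Millbrook 264/673 = 39.2%, Uptown 123/416 = 29.6% → Millbrook
Overall: Millbrook 866/1657 = 52.3%, Uptown 732/1579 = 46.4% → Millbrook
Millbrook wins overall and in every credit group — no reversal.

No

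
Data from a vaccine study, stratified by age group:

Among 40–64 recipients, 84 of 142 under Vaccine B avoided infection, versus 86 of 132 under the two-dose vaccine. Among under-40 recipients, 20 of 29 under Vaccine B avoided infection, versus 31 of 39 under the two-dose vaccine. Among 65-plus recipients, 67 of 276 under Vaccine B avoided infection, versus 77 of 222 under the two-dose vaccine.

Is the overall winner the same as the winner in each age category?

Yes

40–64: Vaccine B 84/142 = 59.2%, the two-dose vaccine 86/132 = 65.2% → the two-dose vaccine
Under-40: Vaccine B 20/29 = 69.0%, the two-dose vaccine 31/39 = 79.5% → the two-dose vaccine
65-plus: Vaccine B 67/276 = 24.3%, the two-dose vaccine 77/222 = 34.7% → the two-dose vaccine
Overall: Vaccine B 171/447 = 38.3%, the two-dose vaccine 194/393 = 49.4% → the two-dose vaccine
The two-dose vaccine wins overall and in every age group — no reversal.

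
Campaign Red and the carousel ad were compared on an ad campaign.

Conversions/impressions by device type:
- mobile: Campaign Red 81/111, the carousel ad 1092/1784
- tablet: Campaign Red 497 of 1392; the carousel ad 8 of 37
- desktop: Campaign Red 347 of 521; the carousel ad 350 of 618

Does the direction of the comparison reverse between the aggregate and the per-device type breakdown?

Mobile: Campaign Red 81/111 = 73.0%, the carousel ad 1092/1784 = 61.2% → Campaign Red
Tablet: Campaign Red 497/1392 = 35.7%, the carousel ad 8/37 = 21.6% → Campaign Red
Desktop: Campaign Red 347/521 = 66.6%, the carousel ad 350/618 = 56.6% → Campaign Red
Overall: Campaign Red 925/2024 = 45.7%, the carousel ad 1450/2439 = 59.5% → the carousel ad
Campaign Red wins each device group but the carousel ad wins overall — the comparison reverses. Campaign Red's impressions skew toward tablet, which has a lower base rate.

Yes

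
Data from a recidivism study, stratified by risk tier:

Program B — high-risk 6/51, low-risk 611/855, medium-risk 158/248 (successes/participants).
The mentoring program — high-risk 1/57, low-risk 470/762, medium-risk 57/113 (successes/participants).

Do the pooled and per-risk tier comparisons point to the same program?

Yes

High-risk: Program B 6/51 = 11.8%, the mentoring program 1/57 = 1.8% → Program B
Low-risk: Program B 611/855 = 71.5%, the mentoring program 470/762 = 61.7% → Program B
Medium-risk: Program B 158/248 = 63.7%, the mentoring program 57/113 = 50.4% → Program B
Overall: Program B 775/1154 = 67.2%, the mentoring program 528/932 = 56.7% → Program B
Program B wins overall and in every risk group — no reversal.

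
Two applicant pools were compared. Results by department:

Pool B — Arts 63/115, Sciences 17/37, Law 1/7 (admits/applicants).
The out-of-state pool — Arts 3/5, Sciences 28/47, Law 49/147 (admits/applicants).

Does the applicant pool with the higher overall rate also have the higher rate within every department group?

No

Arts: Pool B 63/115 = 54.8%, the out-of-state pool 3/5 = 60.0% → the out-of-state pool
Sciences: Pool B 17/37 = 45.9%, the out-of-state pool 28/47 = 59.6% → the out-of-state pool
Law: Pool B 1/7 = 14.3%, the out-of-state pool 49/147 = 33.3% → the out-of-state pool
Overall: Pool B 81/159 = 50.9%, the out-of-state pool 80/199 = 40.2% → Pool B
The out-of-state pool wins each department group but Pool B wins overall — the comparison reverses. The out-of-state pool's applicants skew toward Law, which has a lower base rate.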